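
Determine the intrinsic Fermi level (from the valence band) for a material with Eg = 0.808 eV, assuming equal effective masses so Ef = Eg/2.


Step 1: For an intrinsic semiconductor, the Fermi level sits at midgap.
Step 2: Ef = Eg / 2 = 0.808 / 2 = 0.404 eV

0.404


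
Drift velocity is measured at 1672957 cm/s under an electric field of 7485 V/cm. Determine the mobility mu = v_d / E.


Step 1: mu = v_d / E
Step 2: mu = 1672957 / 7485
Step 3: mu = 223.51 cm^2/(V*s)

223.51


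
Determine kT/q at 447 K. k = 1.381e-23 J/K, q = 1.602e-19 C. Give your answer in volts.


Step 1: kT = 1.381e-23 * 447 = 6.17307e-21 J
Step 2: Vt = kT/q = 6.17307e-21 / 1.602e-19
Step 3: Vt = 0.03853 V

0.03853


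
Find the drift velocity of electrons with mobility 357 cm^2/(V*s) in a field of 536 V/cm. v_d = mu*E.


Step 1: v_d = mu * E
Step 2: v_d = 357 * 536 = 191352
Step 3: v_d = 1.91e+05 cm/s

1.91e+05


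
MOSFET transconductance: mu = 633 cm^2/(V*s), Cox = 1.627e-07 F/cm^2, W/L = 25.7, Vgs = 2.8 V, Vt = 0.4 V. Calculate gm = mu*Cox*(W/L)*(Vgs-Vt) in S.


Step 1: Vov = Vgs - Vt = 2.8 - 0.4 = 2.4 V
Step 2: gm = mu * Cox * (W/L) * Vov
Step 3: gm = 633 * 1.627e-07 * 25.7 * 2.4 = 6.35e-03 S

6.35e-03


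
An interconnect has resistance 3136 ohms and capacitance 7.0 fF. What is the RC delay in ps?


Step 1: tau = R * C
Step 2: tau = 3136 * 7.0 fF = 3136 * 7.0e-15 F
Step 3: tau = 2.1952e-11 s = 21.952 ps

21.952


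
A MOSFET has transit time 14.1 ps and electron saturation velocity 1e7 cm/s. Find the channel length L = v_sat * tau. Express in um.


Step 1: tau in seconds = 14.1 ps * 1e-12 = 1.4100e-11 s
Step 2: L = v_sat * tau = 1e7 * 1.4100e-11 = 1.4100e-04 cm
Step 3: L in um = 1.4100e-04 * 1e4 = 1.41 um

1.41


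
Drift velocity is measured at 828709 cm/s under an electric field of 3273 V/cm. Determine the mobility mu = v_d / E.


Step 1: mu = v_d / E
Step 2: mu = 828709 / 3273
Step 3: mu = 253.2 cm^2/(V*s)

253.2


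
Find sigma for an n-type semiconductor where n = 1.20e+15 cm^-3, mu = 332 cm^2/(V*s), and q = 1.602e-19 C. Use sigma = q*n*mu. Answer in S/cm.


Step 1: sigma = q * n * mu
Step 2: sigma = 1.602e-19 * 1.20e+15 * 332
Step 3: sigma = 6.382e-02 S/cm

6.382e-02


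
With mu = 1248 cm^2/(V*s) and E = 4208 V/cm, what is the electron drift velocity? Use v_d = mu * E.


Step 1: v_d = mu * E
Step 2: v_d = 1248 * 4208 = 5251584
Step 3: v_d = 5.25e+06 cm/s

5.25e+06


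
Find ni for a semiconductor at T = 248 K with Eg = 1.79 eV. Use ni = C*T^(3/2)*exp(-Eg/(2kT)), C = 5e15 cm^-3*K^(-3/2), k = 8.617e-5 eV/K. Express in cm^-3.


Step 1: Compute kT = 8.617e-5 * 248 = 0.02137016 eV
Step 2: Exponent = -Eg/(2kT) = -1.79/(2*0.02137016) = -41.88083
Step 3: T^(3/2) = 248^1.5 = 3905.51
Step 4: ni = 5e15 * 3905.51 * exp(-41.88083) = 1.26e+01 cm^-3

1.26e+01


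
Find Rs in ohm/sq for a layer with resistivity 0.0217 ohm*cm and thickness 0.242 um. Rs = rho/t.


Step 1: Convert thickness to cm: t = 0.242 um = 2.4200e-05 cm
Step 2: Rs = rho / t = 0.0217 / 2.4200e-05
Step 3: Rs = 896.7 ohm/sq

896.7


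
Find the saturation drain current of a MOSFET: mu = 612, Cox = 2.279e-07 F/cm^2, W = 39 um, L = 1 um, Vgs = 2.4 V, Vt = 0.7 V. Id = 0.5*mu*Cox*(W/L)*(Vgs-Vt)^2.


Step 1: Overdrive voltage Vov = Vgs - Vt = 2.4 - 0.7 = 1.7 V
Step 2: W/L = 39/1 = 39
Step 3: Id = 0.5 * 612 * 2.279e-07 * 39 * 1.7^2
Step 4: Id = 7.86e-03 A

7.86e-03


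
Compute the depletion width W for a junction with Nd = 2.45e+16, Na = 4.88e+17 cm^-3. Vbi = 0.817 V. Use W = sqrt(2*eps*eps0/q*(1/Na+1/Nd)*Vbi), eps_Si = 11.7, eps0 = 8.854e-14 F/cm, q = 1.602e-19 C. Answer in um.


Step 1: 1/Na + 1/Nd = 1/4.88e+17 + 1/2.45e+16 = 4.28655e-17
Step 2: 2*eps*eps0/q = 2*11.7*8.854e-14/1.602e-19 = 1.293281e+07
Step 3: W^2 = 1.293281e+07 * 4.28655e-17 * 0.817 = 4.52921e-10
Step 4: W = sqrt(4.52921e-10) = 2.128e-05 cm = 0.2128 um

0.2128


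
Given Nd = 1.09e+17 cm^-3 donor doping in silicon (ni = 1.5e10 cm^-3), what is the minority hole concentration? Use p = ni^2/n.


Step 1: Since Nd >> ni, n ≈ Nd = 1.09e+17 cm^-3
Step 2: p = ni^2 / n = (1.5e10)^2 / 1.09e+17
Step 3: p = 2.25e20 / 1.09e+17 = 2.06e+03 cm^-3

2.06e+03


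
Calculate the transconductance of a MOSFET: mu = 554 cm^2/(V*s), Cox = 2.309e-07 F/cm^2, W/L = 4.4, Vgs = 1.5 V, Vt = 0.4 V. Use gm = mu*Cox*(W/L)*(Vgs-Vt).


Step 1: Vov = Vgs - Vt = 1.5 - 0.4 = 1.1 V
Step 2: gm = mu * Cox * (W/L) * Vov
Step 3: gm = 554 * 2.309e-07 * 4.4 * 1.1 = 6.19e-04 S

6.19e-04


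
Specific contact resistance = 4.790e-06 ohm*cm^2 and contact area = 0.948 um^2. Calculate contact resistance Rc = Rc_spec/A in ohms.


Step 1: Convert area to cm^2: 0.948 um^2 = 9.4800e-09 cm^2
Step 2: Rc = Rc_spec / A = 4.790e-06 / 9.4800e-09
Step 3: Rc = 5.05e+02 ohms

5.05e+02


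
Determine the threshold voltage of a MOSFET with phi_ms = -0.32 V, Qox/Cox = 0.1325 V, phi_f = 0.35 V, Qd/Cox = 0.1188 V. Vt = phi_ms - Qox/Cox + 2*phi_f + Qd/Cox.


Step 1: Vt = phi_ms - Qox/Cox + 2*phi_f + Qd/Cox
Step 2: Vt = -0.32 - 0.1325 + 2*0.35 + 0.1188
Step 3: Vt = -0.32 - 0.1325 + 0.7 + 0.1188
Step 4: Vt = 0.3663 V

0.3663


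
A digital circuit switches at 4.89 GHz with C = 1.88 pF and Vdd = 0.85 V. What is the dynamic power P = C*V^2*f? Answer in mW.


Step 1: V^2 = 0.85^2 = 0.7225 V^2
Step 2: P = C*V^2*f = 1.88e-12 F * 0.7225 * 4.89e9 Hz
Step 3: P = 6.642087e-03 W
Step 4: P = 6.642 mW

6.642


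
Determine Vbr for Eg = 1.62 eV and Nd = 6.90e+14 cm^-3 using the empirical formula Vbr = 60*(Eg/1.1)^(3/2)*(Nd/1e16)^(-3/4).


Step 1: Eg/1.1 = 1.62/1.1 = 1.472727
Step 2: (Eg/1.1)^1.5 = 1.472727^1.5 = 1.787242
Step 3: (Nd/1e16)^(-0.75) = (0.069)^(-0.75) = 7.427851
Step 4: Vbr = 60 * 1.787242 * 7.427851 = 796.5 V

796.5


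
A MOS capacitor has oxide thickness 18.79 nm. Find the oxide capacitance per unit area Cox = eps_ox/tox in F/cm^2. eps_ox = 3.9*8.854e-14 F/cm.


Step 1: eps_ox = 3.9 * 8.854e-14 = 3.45306e-13 F/cm
Step 2: tox in cm = 18.79 nm * 1e-7 = 1.8790e-06 cm
Step 3: Cox = 3.45306e-13 / 1.8790e-06 = 1.84e-07 F/cm^2

1.84e-07


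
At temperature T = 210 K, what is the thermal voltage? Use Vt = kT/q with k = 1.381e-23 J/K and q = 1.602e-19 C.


Step 1: kT = 1.381e-23 * 210 = 2.9001e-21 J
Step 2: Vt = kT/q = 2.9001e-21 / 1.602e-19
Step 3: Vt = 0.0181 V

0.0181


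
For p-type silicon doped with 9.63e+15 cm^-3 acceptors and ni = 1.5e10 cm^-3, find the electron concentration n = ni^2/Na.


Step 1: Majority hole concentration p ≈ Na = 9.63e+15 cm^-3
Step 2: n = ni^2 / Na = (1.5e10)^2 / 9.63e+15
Step 3: n = 2.34e+04 cm^-3

2.34e+04


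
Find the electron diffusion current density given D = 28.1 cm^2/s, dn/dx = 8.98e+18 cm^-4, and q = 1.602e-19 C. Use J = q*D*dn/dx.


Step 1: J = q * D * (dn/dx)
Step 2: J = 1.602e-19 * 28.1 * 8.98e+18
Step 3: J = 4.04e+01 A/cm^2

4.04e+01


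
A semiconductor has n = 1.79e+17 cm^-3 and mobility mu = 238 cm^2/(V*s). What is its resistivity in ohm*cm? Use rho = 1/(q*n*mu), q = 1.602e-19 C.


Step 1: sigma = q * n * mu = 1.602e-19 * 1.79e+17 * 238 = 6.82484e+00 S/cm
Step 2: rho = 1 / sigma = 1 / 6.82484e+00 = 0.1465 ohm*cm

0.1465


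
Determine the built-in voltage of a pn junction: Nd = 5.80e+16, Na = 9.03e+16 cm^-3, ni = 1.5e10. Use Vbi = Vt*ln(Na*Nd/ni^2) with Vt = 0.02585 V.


Step 1: Compute Na*Nd/ni^2 = 9.03e+16 * 5.80e+16 / (1.5e10)^2 = 2.3277e+13
Step 2: ln(2.3277e+13) = 30.7785
Step 3: Vbi = 0.02585 * 30.7785 = 0.796 V

0.796


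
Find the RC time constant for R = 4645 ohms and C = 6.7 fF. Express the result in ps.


Step 1: tau = R * C
Step 2: tau = 4645 * 6.7 fF = 4645 * 6.7e-15 F
Step 3: tau = 3.11215e-11 s = 31.1215 ps

31.1215


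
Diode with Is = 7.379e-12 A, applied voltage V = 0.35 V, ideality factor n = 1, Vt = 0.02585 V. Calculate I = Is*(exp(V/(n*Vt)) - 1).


Step 1: V/(n*Vt) = 0.35/(1*0.02585) = 13.5397
Step 2: exp(13.5397) = 7.5896e+05
Step 3: I = 7.379e-12 * (7.5896e+05 - 1) = 5.60e-06 A

5.60e-06


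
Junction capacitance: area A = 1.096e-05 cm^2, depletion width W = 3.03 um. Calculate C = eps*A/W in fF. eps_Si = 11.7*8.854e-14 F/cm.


Step 1: eps_Si = 11.7 * 8.854e-14 = 1.035918e-12 F/cm
Step 2: W in cm = 3.03 * 1e-4 = 3.03e-04 cm
Step 3: C = 1.035918e-12 * 1.096e-05 / 3.03e-04 = 3.747083e-14 F
Step 4: C = 37.47 fF

37.47


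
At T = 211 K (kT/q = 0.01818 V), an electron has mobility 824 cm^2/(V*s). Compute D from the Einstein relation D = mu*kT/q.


Step 1: D = mu * (kT/q)
Step 2: D = 824 * 0.01818
Step 3: D = 14.98 cm^2/s

14.98


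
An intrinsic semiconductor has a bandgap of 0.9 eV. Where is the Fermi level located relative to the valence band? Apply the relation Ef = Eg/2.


Step 1: For an intrinsic semiconductor, the Fermi level sits at midgap.
Step 2: Ef = Eg / 2 = 0.9 / 2 = 0.45 eV

0.45


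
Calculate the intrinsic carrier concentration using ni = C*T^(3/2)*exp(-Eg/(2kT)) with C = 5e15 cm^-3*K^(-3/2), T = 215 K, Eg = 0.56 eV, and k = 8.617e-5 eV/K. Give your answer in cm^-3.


Step 1: Compute kT = 8.617e-5 * 215 = 0.01852655 eV
Step 2: Exponent = -Eg/(2kT) = -0.56/(2*0.01852655) = -15.11345
Step 3: T^(3/2) = 215^1.5 = 3152.52
Step 4: ni = 5e15 * 3152.52 * exp(-15.11345) = 4.30e+12 cm^-3

4.30e+12


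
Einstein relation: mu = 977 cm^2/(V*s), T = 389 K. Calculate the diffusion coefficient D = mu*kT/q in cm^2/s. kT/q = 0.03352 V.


Step 1: D = mu * (kT/q)
Step 2: D = 977 * 0.03352
Step 3: D = 32.75 cm^2/s

32.75


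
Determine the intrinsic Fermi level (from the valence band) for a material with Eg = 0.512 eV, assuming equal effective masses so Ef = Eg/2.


Step 1: For an intrinsic semiconductor, the Fermi level sits at midgap.
Step 2: Ef = Eg / 2 = 0.512 / 2 = 0.256 eV

0.256


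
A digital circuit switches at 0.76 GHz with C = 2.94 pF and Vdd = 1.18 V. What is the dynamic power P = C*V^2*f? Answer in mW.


Step 1: V^2 = 1.18^2 = 1.3924 V^2
Step 2: P = C*V^2*f = 2.94e-12 F * 1.3924 * 0.76e9 Hz
Step 3: P = 3.11117856e-03 W
Step 4: P = 3.111 mW

3.111


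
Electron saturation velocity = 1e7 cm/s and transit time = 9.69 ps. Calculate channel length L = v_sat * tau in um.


Step 1: tau in seconds = 9.69 ps * 1e-12 = 9.6900e-12 s
Step 2: L = v_sat * tau = 1e7 * 9.6900e-12 = 9.6900e-05 cm
Step 3: L in um = 9.6900e-05 * 1e4 = 0.969 um

0.969


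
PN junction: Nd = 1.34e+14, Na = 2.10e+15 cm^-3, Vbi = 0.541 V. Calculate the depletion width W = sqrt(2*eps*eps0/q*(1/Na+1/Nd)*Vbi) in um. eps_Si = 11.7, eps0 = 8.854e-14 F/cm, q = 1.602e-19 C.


Step 1: 1/Na + 1/Nd = 1/2.10e+15 + 1/1.34e+14 = 7.93888e-15
Step 2: 2*eps*eps0/q = 2*11.7*8.854e-14/1.602e-19 = 1.293281e+07
Step 3: W^2 = 1.293281e+07 * 7.93888e-15 * 0.541 = 5.55456e-08
Step 4: W = sqrt(5.55456e-08) = 2.357e-04 cm = 2.357 um

2.357


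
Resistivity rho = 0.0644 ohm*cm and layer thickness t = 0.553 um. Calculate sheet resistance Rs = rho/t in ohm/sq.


Step 1: Convert thickness to cm: t = 0.553 um = 5.5300e-05 cm
Step 2: Rs = rho / t = 0.0644 / 5.5300e-05
Step 3: Rs = 1164.6 ohm/sq

1164.6


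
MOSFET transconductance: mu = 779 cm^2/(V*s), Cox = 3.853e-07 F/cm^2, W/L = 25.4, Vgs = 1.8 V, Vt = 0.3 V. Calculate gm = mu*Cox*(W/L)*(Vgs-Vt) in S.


Step 1: Vov = Vgs - Vt = 1.8 - 0.3 = 1.5 V
Step 2: gm = mu * Cox * (W/L) * Vov
Step 3: gm = 779 * 3.853e-07 * 25.4 * 1.5 = 1.14e-02 S

1.14e-02


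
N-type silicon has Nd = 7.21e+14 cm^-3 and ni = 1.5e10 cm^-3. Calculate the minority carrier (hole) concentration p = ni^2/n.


Step 1: Since Nd >> ni, n ≈ Nd = 7.21e+14 cm^-3
Step 2: p = ni^2 / n = (1.5e10)^2 / 7.21e+14
Step 3: p = 2.25e20 / 7.21e+14 = 3.12e+05 cm^-3

3.12e+05


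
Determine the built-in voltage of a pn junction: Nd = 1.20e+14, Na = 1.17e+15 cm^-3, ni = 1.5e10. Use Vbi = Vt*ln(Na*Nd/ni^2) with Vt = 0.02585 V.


Step 1: Compute Na*Nd/ni^2 = 1.17e+15 * 1.20e+14 / (1.5e10)^2 = 6.2400e+08
Step 2: ln(6.2400e+08) = 20.2517
Step 3: Vbi = 0.02585 * 20.2517 = 0.524 V

0.524


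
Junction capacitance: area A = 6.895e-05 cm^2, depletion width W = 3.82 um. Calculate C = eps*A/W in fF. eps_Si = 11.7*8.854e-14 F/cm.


Step 1: eps_Si = 11.7 * 8.854e-14 = 1.035918e-12 F/cm
Step 2: W in cm = 3.82 * 1e-4 = 3.82e-04 cm
Step 3: C = 1.035918e-12 * 6.895e-05 / 3.82e-04 = 1.869805e-13 F
Step 4: C = 186.98 fF

186.98


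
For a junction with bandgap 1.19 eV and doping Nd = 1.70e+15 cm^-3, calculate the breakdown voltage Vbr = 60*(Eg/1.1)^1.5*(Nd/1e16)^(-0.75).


Step 1: Eg/1.1 = 1.19/1.1 = 1.081818
Step 2: (Eg/1.1)^1.5 = 1.081818^1.5 = 1.125204
Step 3: (Nd/1e16)^(-0.75) = (0.17)^(-0.75) = 3.777142
Step 4: Vbr = 60 * 1.125204 * 3.777142 = 255.0 V

255.0


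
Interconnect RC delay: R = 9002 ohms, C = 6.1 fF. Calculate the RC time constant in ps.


Step 1: tau = R * C
Step 2: tau = 9002 * 6.1 fF = 9002 * 6.1e-15 F
Step 3: tau = 5.49122e-11 s = 54.9122 ps

54.9122


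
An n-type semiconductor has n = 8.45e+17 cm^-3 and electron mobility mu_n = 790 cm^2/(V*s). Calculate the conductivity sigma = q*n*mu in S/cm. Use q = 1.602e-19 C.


Step 1: sigma = q * n * mu
Step 2: sigma = 1.602e-19 * 8.45e+17 * 790
Step 3: sigma = 1.069e+02 S/cm

1.069e+02


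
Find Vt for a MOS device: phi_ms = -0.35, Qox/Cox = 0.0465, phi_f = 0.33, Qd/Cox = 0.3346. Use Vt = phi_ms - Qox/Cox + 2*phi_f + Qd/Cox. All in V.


Step 1: Vt = phi_ms - Qox/Cox + 2*phi_f + Qd/Cox
Step 2: Vt = -0.35 - 0.0465 + 2*0.33 + 0.3346
Step 3: Vt = -0.35 - 0.0465 + 0.66 + 0.3346
Step 4: Vt = 0.5981 V

0.5981


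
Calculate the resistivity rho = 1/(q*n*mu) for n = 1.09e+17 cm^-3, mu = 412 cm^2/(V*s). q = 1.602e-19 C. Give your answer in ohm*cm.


Step 1: sigma = q * n * mu = 1.602e-19 * 1.09e+17 * 412 = 7.19426e+00 S/cm
Step 2: rho = 1 / sigma = 1 / 7.19426e+00 = 0.139 ohm*cm

0.139


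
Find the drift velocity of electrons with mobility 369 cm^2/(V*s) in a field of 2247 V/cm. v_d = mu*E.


Step 1: v_d = mu * E
Step 2: v_d = 369 * 2247 = 829143
Step 3: v_d = 8.29e+05 cm/s

8.29e+05


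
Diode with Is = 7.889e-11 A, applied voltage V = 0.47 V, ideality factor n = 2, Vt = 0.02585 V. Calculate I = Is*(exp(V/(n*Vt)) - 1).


Step 1: V/(n*Vt) = 0.47/(2*0.02585) = 9.0909
Step 2: exp(9.0909) = 8.8742e+03
Step 3: I = 7.889e-11 * (8.8742e+03 - 1) = 7.00e-07 A

7.00e-07


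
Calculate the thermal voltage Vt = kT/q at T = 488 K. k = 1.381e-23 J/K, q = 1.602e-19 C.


Step 1: kT = 1.381e-23 * 488 = 6.73928e-21 J
Step 2: Vt = kT/q = 6.73928e-21 / 1.602e-19
Step 3: Vt = 0.04207 V

0.04207


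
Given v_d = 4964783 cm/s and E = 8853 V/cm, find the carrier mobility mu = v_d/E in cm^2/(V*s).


Step 1: mu = v_d / E
Step 2: mu = 4964783 / 8853
Step 3: mu = 560.8 cm^2/(V*s)

560.8


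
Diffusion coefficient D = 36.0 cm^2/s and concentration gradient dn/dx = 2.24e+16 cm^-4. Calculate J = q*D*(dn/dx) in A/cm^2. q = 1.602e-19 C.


Step 1: J = q * D * (dn/dx)
Step 2: J = 1.602e-19 * 36.0 * 2.24e+16
Step 3: J = 1.29e-01 A/cm^2

1.29e-01


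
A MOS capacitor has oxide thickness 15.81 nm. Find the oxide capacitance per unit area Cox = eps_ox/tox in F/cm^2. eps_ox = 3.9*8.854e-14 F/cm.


Step 1: eps_ox = 3.9 * 8.854e-14 = 3.45306e-13 F/cm
Step 2: tox in cm = 15.81 nm * 1e-7 = 1.5810e-06 cm
Step 3: Cox = 3.45306e-13 / 1.5810e-06 = 2.18e-07 F/cm^2

2.18e-07


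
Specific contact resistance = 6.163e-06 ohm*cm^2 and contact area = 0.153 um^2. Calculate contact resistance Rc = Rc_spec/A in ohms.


Step 1: Convert area to cm^2: 0.153 um^2 = 1.5300e-09 cm^2
Step 2: Rc = Rc_spec / A = 6.163e-06 / 1.5300e-09
Step 3: Rc = 4.03e+03 ohms

4.03e+03


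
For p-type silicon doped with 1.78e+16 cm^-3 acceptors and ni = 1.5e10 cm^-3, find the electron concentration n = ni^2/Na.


Step 1: Majority hole concentration p ≈ Na = 1.78e+16 cm^-3
Step 2: n = ni^2 / Na = (1.5e10)^2 / 1.78e+16
Step 3: n = 1.26e+04 cm^-3

1.26e+04


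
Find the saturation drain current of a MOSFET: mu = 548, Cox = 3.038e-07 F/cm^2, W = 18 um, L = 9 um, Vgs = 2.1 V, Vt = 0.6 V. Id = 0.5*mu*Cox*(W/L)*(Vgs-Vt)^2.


Step 1: Overdrive voltage Vov = Vgs - Vt = 2.1 - 0.6 = 1.5 V
Step 2: W/L = 18/9 = 2
Step 3: Id = 0.5 * 548 * 3.038e-07 * 2 * 1.5^2
Step 4: Id = 3.75e-04 A

3.75e-04


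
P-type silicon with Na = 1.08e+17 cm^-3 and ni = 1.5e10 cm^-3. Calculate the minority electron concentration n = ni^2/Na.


Step 1: Majority hole concentration p ≈ Na = 1.08e+17 cm^-3
Step 2: n = ni^2 / Na = (1.5e10)^2 / 1.08e+17
Step 3: n = 2.08e+03 cm^-3

2.08e+03


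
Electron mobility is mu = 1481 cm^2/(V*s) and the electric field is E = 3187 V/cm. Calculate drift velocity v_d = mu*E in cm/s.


Step 1: v_d = mu * E
Step 2: v_d = 1481 * 3187 = 4719947
Step 3: v_d = 4.72e+06 cm/s

4.72e+06


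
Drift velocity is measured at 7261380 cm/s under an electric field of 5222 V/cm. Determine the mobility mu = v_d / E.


Step 1: mu = v_d / E
Step 2: mu = 7261380 / 5222
Step 3: mu = 1390.54 cm^2/(V*s)

1390.54


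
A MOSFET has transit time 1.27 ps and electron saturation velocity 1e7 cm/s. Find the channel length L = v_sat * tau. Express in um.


Step 1: tau in seconds = 1.27 ps * 1e-12 = 1.2700e-12 s
Step 2: L = v_sat * tau = 1e7 * 1.2700e-12 = 1.2700e-05 cm
Step 3: L in um = 1.2700e-05 * 1e4 = 0.127 um

0.127


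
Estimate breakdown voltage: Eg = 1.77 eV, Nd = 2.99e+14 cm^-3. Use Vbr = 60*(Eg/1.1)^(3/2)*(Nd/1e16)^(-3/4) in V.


Step 1: Eg/1.1 = 1.77/1.1 = 1.609091
Step 2: (Eg/1.1)^1.5 = 1.609091^1.5 = 2.041131
Step 3: (Nd/1e16)^(-0.75) = (0.0299)^(-0.75) = 13.907421
Step 4: Vbr = 60 * 2.041131 * 13.907421 = 1703.2 V

1703.2


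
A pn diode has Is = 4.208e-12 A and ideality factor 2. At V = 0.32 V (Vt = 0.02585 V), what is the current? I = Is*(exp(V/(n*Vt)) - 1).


Step 1: V/(n*Vt) = 0.32/(2*0.02585) = 6.1896
Step 2: exp(6.1896) = 4.8765e+02
Step 3: I = 4.208e-12 * (4.8765e+02 - 1) = 2.05e-09 A

2.05e-09


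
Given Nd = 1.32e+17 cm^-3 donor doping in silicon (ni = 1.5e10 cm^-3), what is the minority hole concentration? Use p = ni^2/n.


Step 1: Since Nd >> ni, n ≈ Nd = 1.32e+17 cm^-3
Step 2: p = ni^2 / n = (1.5e10)^2 / 1.32e+17
Step 3: p = 2.25e20 / 1.32e+17 = 1.70e+03 cm^-3

1.70e+03


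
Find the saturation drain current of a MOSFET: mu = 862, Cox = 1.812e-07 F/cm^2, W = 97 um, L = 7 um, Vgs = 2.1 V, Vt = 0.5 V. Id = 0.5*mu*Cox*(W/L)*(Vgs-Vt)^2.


Step 1: Overdrive voltage Vov = Vgs - Vt = 2.1 - 0.5 = 1.6 V
Step 2: W/L = 97/7 = 13.8571
Step 3: Id = 0.5 * 862 * 1.812e-07 * 13.8571 * 1.6^2
Step 4: Id = 2.77e-03 A

2.77e-03


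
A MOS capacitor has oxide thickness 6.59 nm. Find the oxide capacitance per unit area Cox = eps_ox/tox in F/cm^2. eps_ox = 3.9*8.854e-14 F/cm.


Step 1: eps_ox = 3.9 * 8.854e-14 = 3.45306e-13 F/cm
Step 2: tox in cm = 6.59 nm * 1e-7 = 6.5900e-07 cm
Step 3: Cox = 3.45306e-13 / 6.5900e-07 = 5.24e-07 F/cm^2

5.24e-07


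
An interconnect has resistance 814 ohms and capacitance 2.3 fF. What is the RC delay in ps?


Step 1: tau = R * C
Step 2: tau = 814 * 2.3 fF = 814 * 2.3e-15 F
Step 3: tau = 1.8722e-12 s = 1.8722 ps

1.8722


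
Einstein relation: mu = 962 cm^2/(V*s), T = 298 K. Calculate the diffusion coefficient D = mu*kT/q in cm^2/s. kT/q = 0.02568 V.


Step 1: D = mu * (kT/q)
Step 2: D = 962 * 0.02568
Step 3: D = 24.7 cm^2/s

24.7


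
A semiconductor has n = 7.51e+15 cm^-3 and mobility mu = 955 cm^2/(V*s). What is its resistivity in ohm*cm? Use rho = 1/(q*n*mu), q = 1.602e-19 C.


Step 1: sigma = q * n * mu = 1.602e-19 * 7.51e+15 * 955 = 1.14896e+00 S/cm
Step 2: rho = 1 / sigma = 1 / 1.14896e+00 = 0.8704 ohm*cm

0.8704


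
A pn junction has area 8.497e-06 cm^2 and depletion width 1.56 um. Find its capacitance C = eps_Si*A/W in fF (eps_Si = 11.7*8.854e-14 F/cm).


Step 1: eps_Si = 11.7 * 8.854e-14 = 1.035918e-12 F/cm
Step 2: W in cm = 1.56 * 1e-4 = 1.56e-04 cm
Step 3: C = 1.035918e-12 * 8.497e-06 / 1.56e-04 = 5.642433e-14 F
Step 4: C = 56.42 fF

56.42


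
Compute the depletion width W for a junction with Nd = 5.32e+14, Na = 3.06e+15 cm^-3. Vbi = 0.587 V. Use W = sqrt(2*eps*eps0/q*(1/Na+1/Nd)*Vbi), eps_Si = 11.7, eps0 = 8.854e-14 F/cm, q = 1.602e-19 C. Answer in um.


Step 1: 1/Na + 1/Nd = 1/3.06e+15 + 1/5.32e+14 = 2.20650e-15
Step 2: 2*eps*eps0/q = 2*11.7*8.854e-14/1.602e-19 = 1.293281e+07
Step 3: W^2 = 1.293281e+07 * 2.20650e-15 * 0.587 = 1.67508e-08
Step 4: W = sqrt(1.67508e-08) = 1.294e-04 cm = 1.294 um

1.294


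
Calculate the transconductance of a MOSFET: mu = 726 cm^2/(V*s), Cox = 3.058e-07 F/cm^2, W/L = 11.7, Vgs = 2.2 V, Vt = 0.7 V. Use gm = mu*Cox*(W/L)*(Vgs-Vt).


Step 1: Vov = Vgs - Vt = 2.2 - 0.7 = 1.5 V
Step 2: gm = mu * Cox * (W/L) * Vov
Step 3: gm = 726 * 3.058e-07 * 11.7 * 1.5 = 3.90e-03 S

3.90e-03


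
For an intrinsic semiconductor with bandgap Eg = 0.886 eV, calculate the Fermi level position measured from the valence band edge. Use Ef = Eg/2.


Step 1: For an intrinsic semiconductor, the Fermi level sits at midgap.
Step 2: Ef = Eg / 2 = 0.886 / 2 = 0.443 eV

0.443


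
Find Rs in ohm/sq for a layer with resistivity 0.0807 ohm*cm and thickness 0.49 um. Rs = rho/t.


Step 1: Convert thickness to cm: t = 0.49 um = 4.9000e-05 cm
Step 2: Rs = rho / t = 0.0807 / 4.9000e-05
Step 3: Rs = 1646.9 ohm/sq

1646.9


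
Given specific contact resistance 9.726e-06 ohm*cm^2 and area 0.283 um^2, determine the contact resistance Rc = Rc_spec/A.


Step 1: Convert area to cm^2: 0.283 um^2 = 2.8300e-09 cm^2
Step 2: Rc = Rc_spec / A = 9.726e-06 / 2.8300e-09
Step 3: Rc = 3.44e+03 ohms

3.44e+03


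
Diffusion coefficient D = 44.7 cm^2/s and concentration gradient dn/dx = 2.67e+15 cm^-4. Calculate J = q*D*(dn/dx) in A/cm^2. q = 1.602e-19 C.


Step 1: J = q * D * (dn/dx)
Step 2: J = 1.602e-19 * 44.7 * 2.67e+15
Step 3: J = 1.91e-02 A/cm^2

1.91e-02


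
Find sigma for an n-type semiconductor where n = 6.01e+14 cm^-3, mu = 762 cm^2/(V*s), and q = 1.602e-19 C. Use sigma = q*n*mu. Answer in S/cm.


Step 1: sigma = q * n * mu
Step 2: sigma = 1.602e-19 * 6.01e+14 * 762
Step 3: sigma = 7.337e-02 S/cm

7.337e-02


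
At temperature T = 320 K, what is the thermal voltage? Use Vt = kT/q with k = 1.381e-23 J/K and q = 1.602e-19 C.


Step 1: kT = 1.381e-23 * 320 = 4.4192e-21 J
Step 2: Vt = kT/q = 4.4192e-21 / 1.602e-19
Step 3: Vt = 0.02759 V

0.02759


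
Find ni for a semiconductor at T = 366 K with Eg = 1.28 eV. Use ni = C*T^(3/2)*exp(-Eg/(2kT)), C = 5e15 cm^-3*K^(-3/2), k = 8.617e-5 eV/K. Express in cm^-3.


Step 1: Compute kT = 8.617e-5 * 366 = 0.03153822 eV
Step 2: Exponent = -Eg/(2kT) = -1.28/(2*0.03153822) = -20.29284
Step 3: T^(3/2) = 366^1.5 = 7001.99
Step 4: ni = 5e15 * 7001.99 * exp(-20.29284) = 5.38e+10 cm^-3

5.38e+10


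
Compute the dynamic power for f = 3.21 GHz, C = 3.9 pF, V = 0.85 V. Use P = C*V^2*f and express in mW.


Step 1: V^2 = 0.85^2 = 0.7225 V^2
Step 2: P = C*V^2*f = 3.9e-12 F * 0.7225 * 3.21e9 Hz
Step 3: P = 9.0449775e-03 W
Step 4: P = 9.045 mW

9.045


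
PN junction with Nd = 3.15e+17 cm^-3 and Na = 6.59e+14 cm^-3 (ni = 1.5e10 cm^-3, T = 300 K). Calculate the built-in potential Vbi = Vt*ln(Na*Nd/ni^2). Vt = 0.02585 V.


Step 1: Compute Na*Nd/ni^2 = 6.59e+14 * 3.15e+17 / (1.5e10)^2 = 9.2260e+11
Step 2: ln(9.2260e+11) = 27.5505
Step 3: Vbi = 0.02585 * 27.5505 = 0.712 V

0.712


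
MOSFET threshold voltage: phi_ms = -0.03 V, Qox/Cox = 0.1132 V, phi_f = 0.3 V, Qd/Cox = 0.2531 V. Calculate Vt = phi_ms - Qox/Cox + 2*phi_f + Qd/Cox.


Step 1: Vt = phi_ms - Qox/Cox + 2*phi_f + Qd/Cox
Step 2: Vt = -0.03 - 0.1132 + 2*0.3 + 0.2531
Step 3: Vt = -0.03 - 0.1132 + 0.6 + 0.2531
Step 4: Vt = 0.7099 V

0.7099


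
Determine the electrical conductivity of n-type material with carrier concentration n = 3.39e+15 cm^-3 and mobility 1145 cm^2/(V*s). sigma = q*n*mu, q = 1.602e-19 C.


Step 1: sigma = q * n * mu
Step 2: sigma = 1.602e-19 * 3.39e+15 * 1145
Step 3: sigma = 6.218e-01 S/cm

6.218e-01


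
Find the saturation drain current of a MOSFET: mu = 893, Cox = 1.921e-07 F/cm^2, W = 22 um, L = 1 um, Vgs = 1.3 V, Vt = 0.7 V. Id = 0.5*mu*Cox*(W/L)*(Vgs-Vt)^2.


Step 1: Overdrive voltage Vov = Vgs - Vt = 1.3 - 0.7 = 0.6 V
Step 2: W/L = 22/1 = 22
Step 3: Id = 0.5 * 893 * 1.921e-07 * 22 * 0.6^2
Step 4: Id = 6.79e-04 A

6.79e-04


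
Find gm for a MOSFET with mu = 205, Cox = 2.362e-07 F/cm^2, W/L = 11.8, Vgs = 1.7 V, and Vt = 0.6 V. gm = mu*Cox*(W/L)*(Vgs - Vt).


Step 1: Vov = Vgs - Vt = 1.7 - 0.6 = 1.1 V
Step 2: gm = mu * Cox * (W/L) * Vov
Step 3: gm = 205 * 2.362e-07 * 11.8 * 1.1 = 6.29e-04 S

6.29e-04


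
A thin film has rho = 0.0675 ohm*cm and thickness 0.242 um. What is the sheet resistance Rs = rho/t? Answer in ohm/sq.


Step 1: Convert thickness to cm: t = 0.242 um = 2.4200e-05 cm
Step 2: Rs = rho / t = 0.0675 / 2.4200e-05
Step 3: Rs = 2789.3 ohm/sq

2789.3


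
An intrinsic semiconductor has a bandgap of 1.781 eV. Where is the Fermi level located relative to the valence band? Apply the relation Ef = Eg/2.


Step 1: For an intrinsic semiconductor, the Fermi level sits at midgap.
Step 2: Ef = Eg / 2 = 1.781 / 2 = 0.8905 eV

0.8905


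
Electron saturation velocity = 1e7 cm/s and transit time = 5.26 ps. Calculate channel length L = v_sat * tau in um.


Step 1: tau in seconds = 5.26 ps * 1e-12 = 5.2600e-12 s
Step 2: L = v_sat * tau = 1e7 * 5.2600e-12 = 5.2600e-05 cm
Step 3: L in um = 5.2600e-05 * 1e4 = 0.526 um

0.526


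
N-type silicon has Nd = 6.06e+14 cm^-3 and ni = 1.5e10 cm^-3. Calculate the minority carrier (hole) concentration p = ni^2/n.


Step 1: Since Nd >> ni, n ≈ Nd = 6.06e+14 cm^-3
Step 2: p = ni^2 / n = (1.5e10)^2 / 6.06e+14
Step 3: p = 2.25e20 / 6.06e+14 = 3.71e+05 cm^-3

3.71e+05


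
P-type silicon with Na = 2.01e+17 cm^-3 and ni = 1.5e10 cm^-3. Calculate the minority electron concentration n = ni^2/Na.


Step 1: Majority hole concentration p ≈ Na = 2.01e+17 cm^-3
Step 2: n = ni^2 / Na = (1.5e10)^2 / 2.01e+17
Step 3: n = 1.12e+03 cm^-3

1.12e+03


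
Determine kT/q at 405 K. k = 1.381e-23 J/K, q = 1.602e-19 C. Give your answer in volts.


Step 1: kT = 1.381e-23 * 405 = 5.59305e-21 J
Step 2: Vt = kT/q = 5.59305e-21 / 1.602e-19
Step 3: Vt = 0.03491 V

0.03491


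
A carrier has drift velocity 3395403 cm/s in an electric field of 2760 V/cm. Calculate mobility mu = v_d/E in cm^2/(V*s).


Step 1: mu = v_d / E
Step 2: mu = 3395403 / 2760
Step 3: mu = 1230.22 cm^2/(V*s)

1230.22


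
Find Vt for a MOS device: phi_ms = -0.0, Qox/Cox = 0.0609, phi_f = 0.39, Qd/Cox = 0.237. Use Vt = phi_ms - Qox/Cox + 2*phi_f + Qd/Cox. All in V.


Step 1: Vt = phi_ms - Qox/Cox + 2*phi_f + Qd/Cox
Step 2: Vt = -0.0 - 0.0609 + 2*0.39 + 0.237
Step 3: Vt = -0.0 - 0.0609 + 0.78 + 0.237
Step 4: Vt = 0.9561 V

0.9561


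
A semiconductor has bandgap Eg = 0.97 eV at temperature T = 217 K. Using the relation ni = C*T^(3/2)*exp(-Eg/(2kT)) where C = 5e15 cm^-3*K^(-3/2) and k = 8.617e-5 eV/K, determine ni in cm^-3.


Step 1: Compute kT = 8.617e-5 * 217 = 0.01869889 eV
Step 2: Exponent = -Eg/(2kT) = -0.97/(2*0.01869889) = -25.93737
Step 3: T^(3/2) = 217^1.5 = 3196.61
Step 4: ni = 5e15 * 3196.61 * exp(-25.93737) = 8.69e+07 cm^-3

8.69e+07


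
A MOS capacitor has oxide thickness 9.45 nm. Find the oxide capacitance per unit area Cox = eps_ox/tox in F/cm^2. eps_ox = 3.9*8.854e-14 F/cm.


Step 1: eps_ox = 3.9 * 8.854e-14 = 3.45306e-13 F/cm
Step 2: tox in cm = 9.45 nm * 1e-7 = 9.4500e-07 cm
Step 3: Cox = 3.45306e-13 / 9.4500e-07 = 3.65e-07 F/cm^2

3.65e-07


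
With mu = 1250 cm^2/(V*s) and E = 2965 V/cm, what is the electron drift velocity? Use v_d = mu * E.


Step 1: v_d = mu * E
Step 2: v_d = 1250 * 2965 = 3706250
Step 3: v_d = 3.71e+06 cm/s

3.71e+06


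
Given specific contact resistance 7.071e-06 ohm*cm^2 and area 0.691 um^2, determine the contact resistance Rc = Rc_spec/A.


Step 1: Convert area to cm^2: 0.691 um^2 = 6.9100e-09 cm^2
Step 2: Rc = Rc_spec / A = 7.071e-06 / 6.9100e-09
Step 3: Rc = 1.02e+03 ohms

1.02e+03


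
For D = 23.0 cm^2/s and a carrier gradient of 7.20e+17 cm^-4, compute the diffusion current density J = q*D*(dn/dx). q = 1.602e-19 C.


Step 1: J = q * D * (dn/dx)
Step 2: J = 1.602e-19 * 23.0 * 7.20e+17
Step 3: J = 2.65e+00 A/cm^2

2.65e+00


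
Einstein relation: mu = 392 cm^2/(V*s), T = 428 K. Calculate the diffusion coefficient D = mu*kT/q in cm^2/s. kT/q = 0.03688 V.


Step 1: D = mu * (kT/q)
Step 2: D = 392 * 0.03688
Step 3: D = 14.46 cm^2/s

14.46


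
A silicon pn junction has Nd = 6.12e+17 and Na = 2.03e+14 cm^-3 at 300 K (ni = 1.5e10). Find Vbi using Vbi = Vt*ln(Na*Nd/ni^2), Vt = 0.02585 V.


Step 1: Compute Na*Nd/ni^2 = 2.03e+14 * 6.12e+17 / (1.5e10)^2 = 5.5216e+11
Step 2: ln(5.5216e+11) = 27.0371
Step 3: Vbi = 0.02585 * 27.0371 = 0.699 V

0.699


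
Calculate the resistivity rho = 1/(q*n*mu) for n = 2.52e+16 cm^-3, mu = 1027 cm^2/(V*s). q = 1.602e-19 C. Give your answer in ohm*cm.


Step 1: sigma = q * n * mu = 1.602e-19 * 2.52e+16 * 1027 = 4.14604e+00 S/cm
Step 2: rho = 1 / sigma = 1 / 4.14604e+00 = 0.2412 ohm*cm

0.2412


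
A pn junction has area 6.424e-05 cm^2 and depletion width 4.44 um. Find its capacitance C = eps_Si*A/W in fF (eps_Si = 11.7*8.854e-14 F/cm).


Step 1: eps_Si = 11.7 * 8.854e-14 = 1.035918e-12 F/cm
Step 2: W in cm = 4.44 * 1e-4 = 4.44e-04 cm
Step 3: C = 1.035918e-12 * 6.424e-05 / 4.44e-04 = 1.498815e-13 F
Step 4: C = 149.88 fF

149.88


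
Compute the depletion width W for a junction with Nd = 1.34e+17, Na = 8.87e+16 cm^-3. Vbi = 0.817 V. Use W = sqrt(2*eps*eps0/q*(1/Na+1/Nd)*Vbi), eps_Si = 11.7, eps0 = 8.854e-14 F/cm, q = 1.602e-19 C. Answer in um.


Step 1: 1/Na + 1/Nd = 1/8.87e+16 + 1/1.34e+17 = 1.87366e-17
Step 2: 2*eps*eps0/q = 2*11.7*8.854e-14/1.602e-19 = 1.293281e+07
Step 3: W^2 = 1.293281e+07 * 1.87366e-17 * 0.817 = 1.97973e-10
Step 4: W = sqrt(1.97973e-10) = 1.407e-05 cm = 0.1407 um

0.1407


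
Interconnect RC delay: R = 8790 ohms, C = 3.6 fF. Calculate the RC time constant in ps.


Step 1: tau = R * C
Step 2: tau = 8790 * 3.6 fF = 8790 * 3.6e-15 F
Step 3: tau = 3.1644e-11 s = 31.644 ps

31.644


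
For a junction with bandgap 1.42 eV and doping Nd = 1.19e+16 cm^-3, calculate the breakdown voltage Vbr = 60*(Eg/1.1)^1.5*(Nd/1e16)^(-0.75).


Step 1: Eg/1.1 = 1.42/1.1 = 1.290909
Step 2: (Eg/1.1)^1.5 = 1.290909^1.5 = 1.466707
Step 3: (Nd/1e16)^(-0.75) = (1.19)^(-0.75) = 0.877687
Step 4: Vbr = 60 * 1.466707 * 0.877687 = 77.2 V

77.2


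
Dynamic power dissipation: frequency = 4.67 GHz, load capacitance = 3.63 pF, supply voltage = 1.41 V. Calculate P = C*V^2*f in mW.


Step 1: V^2 = 1.41^2 = 1.9881 V^2
Step 2: P = C*V^2*f = 3.63e-12 F * 1.9881 * 4.67e9 Hz
Step 3: P = 3.370247001e-02 W
Step 4: P = 33.702 mW

33.702


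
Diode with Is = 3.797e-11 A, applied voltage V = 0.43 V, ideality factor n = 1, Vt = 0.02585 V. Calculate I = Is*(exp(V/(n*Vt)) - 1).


Step 1: V/(n*Vt) = 0.43/(1*0.02585) = 16.6344
Step 2: exp(16.6344) = 1.6758e+07
Step 3: I = 3.797e-11 * (1.6758e+07 - 1) = 6.36e-04 A

6.36e-04


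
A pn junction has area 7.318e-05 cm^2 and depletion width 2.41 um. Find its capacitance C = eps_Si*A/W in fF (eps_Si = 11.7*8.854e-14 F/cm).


Step 1: eps_Si = 11.7 * 8.854e-14 = 1.035918e-12 F/cm
Step 2: W in cm = 2.41 * 1e-4 = 2.41e-04 cm
Step 3: C = 1.035918e-12 * 7.318e-05 / 2.41e-04 = 3.145580e-13 F
Step 4: C = 314.56 fF

314.56


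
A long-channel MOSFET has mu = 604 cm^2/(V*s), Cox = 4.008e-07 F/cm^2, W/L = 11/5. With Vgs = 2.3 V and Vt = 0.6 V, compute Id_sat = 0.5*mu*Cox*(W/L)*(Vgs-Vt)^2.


Step 1: Overdrive voltage Vov = Vgs - Vt = 2.3 - 0.6 = 1.7 V
Step 2: W/L = 11/5 = 2.2
Step 3: Id = 0.5 * 604 * 4.008e-07 * 2.2 * 1.7^2
Step 4: Id = 7.70e-04 A

7.70e-04


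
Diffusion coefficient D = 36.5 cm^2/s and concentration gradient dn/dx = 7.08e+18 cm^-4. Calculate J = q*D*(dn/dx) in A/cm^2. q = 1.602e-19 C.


Step 1: J = q * D * (dn/dx)
Step 2: J = 1.602e-19 * 36.5 * 7.08e+18
Step 3: J = 4.14e+01 A/cm^2

4.14e+01


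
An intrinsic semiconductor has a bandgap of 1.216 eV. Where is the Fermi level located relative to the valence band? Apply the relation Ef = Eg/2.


Step 1: For an intrinsic semiconductor, the Fermi level sits at midgap.
Step 2: Ef = Eg / 2 = 1.216 / 2 = 0.608 eV

0.608


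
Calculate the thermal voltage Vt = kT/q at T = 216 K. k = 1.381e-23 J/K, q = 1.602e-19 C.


Step 1: kT = 1.381e-23 * 216 = 2.98296e-21 J
Step 2: Vt = kT/q = 2.98296e-21 / 1.602e-19
Step 3: Vt = 0.01862 V

0.01862


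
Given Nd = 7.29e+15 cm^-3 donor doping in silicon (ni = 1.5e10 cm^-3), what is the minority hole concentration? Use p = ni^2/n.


Step 1: Since Nd >> ni, n ≈ Nd = 7.29e+15 cm^-3
Step 2: p = ni^2 / n = (1.5e10)^2 / 7.29e+15
Step 3: p = 2.25e20 / 7.29e+15 = 3.09e+04 cm^-3

3.09e+04


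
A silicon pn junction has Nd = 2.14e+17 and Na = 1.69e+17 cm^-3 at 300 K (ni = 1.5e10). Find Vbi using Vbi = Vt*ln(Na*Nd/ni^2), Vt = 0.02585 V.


Step 1: Compute Na*Nd/ni^2 = 1.69e+17 * 2.14e+17 / (1.5e10)^2 = 1.6074e+14
Step 2: ln(1.6074e+14) = 32.7108
Step 3: Vbi = 0.02585 * 32.7108 = 0.846 V

0.846


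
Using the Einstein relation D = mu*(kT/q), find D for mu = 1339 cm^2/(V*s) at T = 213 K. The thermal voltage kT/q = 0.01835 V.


Step 1: D = mu * (kT/q)
Step 2: D = 1339 * 0.01835
Step 3: D = 24.57 cm^2/s

24.57


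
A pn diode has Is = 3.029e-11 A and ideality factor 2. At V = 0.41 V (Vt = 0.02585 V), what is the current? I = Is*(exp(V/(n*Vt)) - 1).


Step 1: V/(n*Vt) = 0.41/(2*0.02585) = 7.9304
Step 2: exp(7.9304) = 2.7805e+03
Step 3: I = 3.029e-11 * (2.7805e+03 - 1) = 8.42e-08 A

8.42e-08


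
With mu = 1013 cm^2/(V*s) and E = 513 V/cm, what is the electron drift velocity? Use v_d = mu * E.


Step 1: v_d = mu * E
Step 2: v_d = 1013 * 513 = 519669
Step 3: v_d = 5.20e+05 cm/s

5.20e+05


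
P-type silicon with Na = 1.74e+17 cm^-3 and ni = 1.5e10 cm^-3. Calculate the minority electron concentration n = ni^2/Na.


Step 1: Majority hole concentration p ≈ Na = 1.74e+17 cm^-3
Step 2: n = ni^2 / Na = (1.5e10)^2 / 1.74e+17
Step 3: n = 1.29e+03 cm^-3

1.29e+03


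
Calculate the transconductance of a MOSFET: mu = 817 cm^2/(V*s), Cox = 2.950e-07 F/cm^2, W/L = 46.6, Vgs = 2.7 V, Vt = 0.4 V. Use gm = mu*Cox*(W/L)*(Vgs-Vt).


Step 1: Vov = Vgs - Vt = 2.7 - 0.4 = 2.3 V
Step 2: gm = mu * Cox * (W/L) * Vov
Step 3: gm = 817 * 2.950e-07 * 46.6 * 2.3 = 2.58e-02 S

2.58e-02


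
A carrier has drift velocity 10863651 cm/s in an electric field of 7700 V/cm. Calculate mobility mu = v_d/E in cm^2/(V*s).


Step 1: mu = v_d / E
Step 2: mu = 10863651 / 7700
Step 3: mu = 1410.86 cm^2/(V*s)

1410.86


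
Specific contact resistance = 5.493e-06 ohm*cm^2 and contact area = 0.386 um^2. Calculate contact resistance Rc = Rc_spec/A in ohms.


Step 1: Convert area to cm^2: 0.386 um^2 = 3.8600e-09 cm^2
Step 2: Rc = Rc_spec / A = 5.493e-06 / 3.8600e-09
Step 3: Rc = 1.42e+03 ohms

1.42e+03


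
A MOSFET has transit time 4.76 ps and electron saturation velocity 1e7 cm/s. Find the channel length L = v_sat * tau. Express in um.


Step 1: tau in seconds = 4.76 ps * 1e-12 = 4.7600e-12 s
Step 2: L = v_sat * tau = 1e7 * 4.7600e-12 = 4.7600e-05 cm
Step 3: L in um = 4.7600e-05 * 1e4 = 0.476 um

0.476


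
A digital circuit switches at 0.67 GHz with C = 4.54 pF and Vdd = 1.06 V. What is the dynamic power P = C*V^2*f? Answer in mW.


Step 1: V^2 = 1.06^2 = 1.1236 V^2
Step 2: P = C*V^2*f = 4.54e-12 F * 1.1236 * 0.67e9 Hz
Step 3: P = 3.41776648e-03 W
Step 4: P = 3.418 mW

3.418


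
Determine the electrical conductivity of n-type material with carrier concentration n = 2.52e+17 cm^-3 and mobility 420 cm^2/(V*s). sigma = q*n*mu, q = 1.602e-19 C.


Step 1: sigma = q * n * mu
Step 2: sigma = 1.602e-19 * 2.52e+17 * 420
Step 3: sigma = 1.696e+01 S/cm

1.696e+01


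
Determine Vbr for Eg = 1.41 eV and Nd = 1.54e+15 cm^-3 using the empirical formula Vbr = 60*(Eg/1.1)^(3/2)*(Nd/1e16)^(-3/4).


Step 1: Eg/1.1 = 1.41/1.1 = 1.281818
Step 2: (Eg/1.1)^1.5 = 1.281818^1.5 = 1.451241
Step 3: (Nd/1e16)^(-0.75) = (0.154)^(-0.75) = 4.067799
Step 4: Vbr = 60 * 1.451241 * 4.067799 = 354.2 V

354.2


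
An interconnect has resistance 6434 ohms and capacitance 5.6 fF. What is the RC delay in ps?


Step 1: tau = R * C
Step 2: tau = 6434 * 5.6 fF = 6434 * 5.6e-15 F
Step 3: tau = 3.60304e-11 s = 36.0304 ps

36.0304


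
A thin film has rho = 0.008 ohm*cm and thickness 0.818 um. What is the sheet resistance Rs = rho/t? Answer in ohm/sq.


Step 1: Convert thickness to cm: t = 0.818 um = 8.1800e-05 cm
Step 2: Rs = rho / t = 0.008 / 8.1800e-05
Step 3: Rs = 97.8 ohm/sq

97.8


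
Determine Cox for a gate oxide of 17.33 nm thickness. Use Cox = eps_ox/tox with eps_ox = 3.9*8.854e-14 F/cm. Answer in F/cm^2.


Step 1: eps_ox = 3.9 * 8.854e-14 = 3.45306e-13 F/cm
Step 2: tox in cm = 17.33 nm * 1e-7 = 1.7330e-06 cm
Step 3: Cox = 3.45306e-13 / 1.7330e-06 = 1.99e-07 F/cm^2

1.99e-07


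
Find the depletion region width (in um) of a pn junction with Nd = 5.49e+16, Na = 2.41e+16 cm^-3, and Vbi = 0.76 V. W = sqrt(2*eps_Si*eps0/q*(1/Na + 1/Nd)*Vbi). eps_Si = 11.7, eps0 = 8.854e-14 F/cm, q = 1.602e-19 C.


Step 1: 1/Na + 1/Nd = 1/2.41e+16 + 1/5.49e+16 = 5.97087e-17
Step 2: 2*eps*eps0/q = 2*11.7*8.854e-14/1.602e-19 = 1.293281e+07
Step 3: W^2 = 1.293281e+07 * 5.97087e-17 * 0.76 = 5.86873e-10
Step 4: W = sqrt(5.86873e-10) = 2.423e-05 cm = 0.2423 um

0.2423


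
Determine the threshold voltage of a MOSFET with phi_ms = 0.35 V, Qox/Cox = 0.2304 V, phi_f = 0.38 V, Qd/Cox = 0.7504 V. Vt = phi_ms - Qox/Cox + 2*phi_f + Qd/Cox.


Step 1: Vt = phi_ms - Qox/Cox + 2*phi_f + Qd/Cox
Step 2: Vt = 0.35 - 0.2304 + 2*0.38 + 0.7504
Step 3: Vt = 0.35 - 0.2304 + 0.76 + 0.7504
Step 4: Vt = 1.63 V

1.63


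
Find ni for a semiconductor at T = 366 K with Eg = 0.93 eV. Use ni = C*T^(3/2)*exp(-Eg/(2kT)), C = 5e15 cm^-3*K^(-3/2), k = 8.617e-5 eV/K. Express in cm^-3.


Step 1: Compute kT = 8.617e-5 * 366 = 0.03153822 eV
Step 2: Exponent = -Eg/(2kT) = -0.93/(2*0.03153822) = -14.74402
Step 3: T^(3/2) = 366^1.5 = 7001.99
Step 4: ni = 5e15 * 7001.99 * exp(-14.74402) = 1.38e+13 cm^-3

1.38e+13


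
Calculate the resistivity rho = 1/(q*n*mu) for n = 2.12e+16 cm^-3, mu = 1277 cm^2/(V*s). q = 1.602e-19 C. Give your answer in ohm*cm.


Step 1: sigma = q * n * mu = 1.602e-19 * 2.12e+16 * 1277 = 4.33700e+00 S/cm
Step 2: rho = 1 / sigma = 1 / 4.33700e+00 = 0.2306 ohm*cm

0.2306


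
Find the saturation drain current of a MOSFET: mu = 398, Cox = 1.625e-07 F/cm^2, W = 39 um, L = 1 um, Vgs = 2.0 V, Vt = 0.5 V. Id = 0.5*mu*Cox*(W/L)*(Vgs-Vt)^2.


Step 1: Overdrive voltage Vov = Vgs - Vt = 2.0 - 0.5 = 1.5 V
Step 2: W/L = 39/1 = 39
Step 3: Id = 0.5 * 398 * 1.625e-07 * 39 * 1.5^2
Step 4: Id = 2.84e-03 A

2.84e-03


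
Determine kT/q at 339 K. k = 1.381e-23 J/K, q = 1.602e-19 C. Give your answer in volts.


Step 1: kT = 1.381e-23 * 339 = 4.68159e-21 J
Step 2: Vt = kT/q = 4.68159e-21 / 1.602e-19
Step 3: Vt = 0.02922 V

0.02922


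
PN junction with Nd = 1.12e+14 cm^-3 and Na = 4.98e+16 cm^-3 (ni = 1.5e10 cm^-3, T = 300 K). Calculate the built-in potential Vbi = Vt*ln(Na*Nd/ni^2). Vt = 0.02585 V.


Step 1: Compute Na*Nd/ni^2 = 4.98e+16 * 1.12e+14 / (1.5e10)^2 = 2.4789e+10
Step 2: ln(2.4789e+10) = 23.9337
Step 3: Vbi = 0.02585 * 23.9337 = 0.619 V

0.619


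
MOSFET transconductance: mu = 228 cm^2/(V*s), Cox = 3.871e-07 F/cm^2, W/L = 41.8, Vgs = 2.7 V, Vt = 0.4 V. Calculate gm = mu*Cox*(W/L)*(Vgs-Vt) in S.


Step 1: Vov = Vgs - Vt = 2.7 - 0.4 = 2.3 V
Step 2: gm = mu * Cox * (W/L) * Vov
Step 3: gm = 228 * 3.871e-07 * 41.8 * 2.3 = 8.49e-03 S

8.49e-03


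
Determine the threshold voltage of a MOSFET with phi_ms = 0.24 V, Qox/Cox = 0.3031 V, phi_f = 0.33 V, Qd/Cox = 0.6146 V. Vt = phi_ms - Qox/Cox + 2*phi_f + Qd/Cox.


Step 1: Vt = phi_ms - Qox/Cox + 2*phi_f + Qd/Cox
Step 2: Vt = 0.24 - 0.3031 + 2*0.33 + 0.6146
Step 3: Vt = 0.24 - 0.3031 + 0.66 + 0.6146
Step 4: Vt = 1.2115 V

1.2115
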